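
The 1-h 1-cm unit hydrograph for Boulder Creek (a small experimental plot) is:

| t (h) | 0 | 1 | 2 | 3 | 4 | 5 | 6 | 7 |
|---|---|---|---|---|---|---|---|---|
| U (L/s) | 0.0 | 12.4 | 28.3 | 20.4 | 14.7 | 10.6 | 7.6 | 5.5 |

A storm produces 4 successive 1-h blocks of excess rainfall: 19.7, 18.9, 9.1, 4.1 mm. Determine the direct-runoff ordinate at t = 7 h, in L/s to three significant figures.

Q ≈ 40.9 L/s

By discrete convolution, Q_j = Σ (P_i / 10 mm) · U_{j−i}.
At t = 7 h (j=7): Q = (19.7/10)·5.5 + (18.9/10)·7.6 + (9.1/10)·10.6 + (4.1/10)·14.7 = 40.9 L/s.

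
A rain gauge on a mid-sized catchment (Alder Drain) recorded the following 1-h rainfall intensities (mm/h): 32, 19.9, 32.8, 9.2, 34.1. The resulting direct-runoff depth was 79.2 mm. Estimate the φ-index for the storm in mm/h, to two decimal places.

Only the 4 blocks with intensity above φ contribute runoff: 32, 19.9, 32.8, 34.1 mm/h.
Σ(I−φ)·Δt = d  ⇒  (32+19.9+32.8+34.1 − 4φ)·1 = 79.2
φ = (118.8 − 79.2/1) / 4 = 9.90 mm/h.

φ ≈ 9.90 mm/h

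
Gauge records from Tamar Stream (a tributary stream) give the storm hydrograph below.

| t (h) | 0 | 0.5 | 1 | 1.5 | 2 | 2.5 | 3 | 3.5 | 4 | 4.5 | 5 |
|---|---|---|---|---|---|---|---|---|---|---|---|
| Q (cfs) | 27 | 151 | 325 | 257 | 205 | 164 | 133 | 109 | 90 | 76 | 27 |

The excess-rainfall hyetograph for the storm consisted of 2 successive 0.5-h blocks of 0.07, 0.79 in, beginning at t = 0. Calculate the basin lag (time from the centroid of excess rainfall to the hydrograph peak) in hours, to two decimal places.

Centroid of excess rainfall: t_c = Σ P_i·t̄_i / ΣP_i = 0.7093 h (block centres at 0.25, 0.75 h).
Hydrograph peak occurs at t = 1 h, so basin lag t_L = 1 − 0.7093 = 0.29 h.

t_L ≈ 0.29 h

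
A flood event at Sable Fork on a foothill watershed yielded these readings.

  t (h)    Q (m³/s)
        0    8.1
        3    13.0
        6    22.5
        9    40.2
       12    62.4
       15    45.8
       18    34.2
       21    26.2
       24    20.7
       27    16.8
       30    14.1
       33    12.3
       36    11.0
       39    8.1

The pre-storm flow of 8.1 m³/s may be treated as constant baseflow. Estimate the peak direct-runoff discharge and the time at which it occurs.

Q_p = 54.3 m³/s at t = 12 h

Subtracting baseflow gives direct-runoff ordinates: 0.0, 4.9, 14.4, 32.1, 54.3, 37.7, 26.1, 18.1, 12.6, 8.7, 6.0, 4.2, 2.9, 0.0 m³/s.
The maximum is 54.3 m³/s, occurring at the reading for t = 12 h.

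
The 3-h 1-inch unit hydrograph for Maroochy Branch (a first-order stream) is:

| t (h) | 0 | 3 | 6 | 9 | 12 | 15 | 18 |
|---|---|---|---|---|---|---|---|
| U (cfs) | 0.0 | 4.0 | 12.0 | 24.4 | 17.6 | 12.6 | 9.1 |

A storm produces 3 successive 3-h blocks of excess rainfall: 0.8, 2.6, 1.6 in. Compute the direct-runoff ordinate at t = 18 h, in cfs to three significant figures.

By discrete convolution, Q_j = Σ (P_i / 1 in) · U_{j−i}.
At t = 18 h (j=6): Q = (0.8/1)·9.1 + (2.6/1)·12.6 + (1.6/1)·17.6 = 68.2 cfs.

Q ≈ 68.2 cfs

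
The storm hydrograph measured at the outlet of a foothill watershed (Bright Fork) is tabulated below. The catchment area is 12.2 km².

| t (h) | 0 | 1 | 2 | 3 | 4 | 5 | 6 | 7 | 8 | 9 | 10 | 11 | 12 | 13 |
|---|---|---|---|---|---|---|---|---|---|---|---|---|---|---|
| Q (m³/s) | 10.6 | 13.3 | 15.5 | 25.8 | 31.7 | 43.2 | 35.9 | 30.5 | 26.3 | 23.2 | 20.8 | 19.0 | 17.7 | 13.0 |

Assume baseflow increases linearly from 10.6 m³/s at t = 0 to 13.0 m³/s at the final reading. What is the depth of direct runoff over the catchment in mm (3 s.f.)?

Direct runoff: 0.00, 2.52, 4.53, 14.65, 20.36, 31.68, 24.19, 18.61, 14.22, 10.94, 8.35, 6.37, 4.88, 0.00 m³/s; ΣQ_DR = 161.3 m³/s.
V = ΣQ_DR · Δt = 161.3 × 3600 s = 5.807 × 10^5 m³.
Over A = 12.2 km², depth = V / A = 47.6 mm.

d ≈ 47.6 mm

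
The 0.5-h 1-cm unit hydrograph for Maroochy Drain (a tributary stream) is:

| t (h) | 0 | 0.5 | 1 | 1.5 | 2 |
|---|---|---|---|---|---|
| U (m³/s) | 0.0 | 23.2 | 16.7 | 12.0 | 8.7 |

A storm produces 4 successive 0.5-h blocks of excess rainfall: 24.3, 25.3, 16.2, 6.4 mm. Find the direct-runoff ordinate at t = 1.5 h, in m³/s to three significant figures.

By discrete convolution, Q_j = Σ (P_i / 10 mm) · U_{j−i}.
At t = 1.5 h (j=3): Q = (24.3/10)·12.0 + (25.3/10)·16.7 + (16.2/10)·23.2 + (6.4/10)·0.0 = 109 m³/s.

Q ≈ 109 m³/s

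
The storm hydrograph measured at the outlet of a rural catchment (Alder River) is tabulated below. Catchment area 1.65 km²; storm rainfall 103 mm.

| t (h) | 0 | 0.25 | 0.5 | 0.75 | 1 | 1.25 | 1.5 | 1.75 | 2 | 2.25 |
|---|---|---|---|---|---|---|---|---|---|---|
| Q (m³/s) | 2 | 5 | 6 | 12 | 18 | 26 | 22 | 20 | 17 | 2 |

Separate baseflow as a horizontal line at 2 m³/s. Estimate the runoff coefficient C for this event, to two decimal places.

ΣQ_DR = 110.0 m³/s; V = ΣQ_DR·Δt = 99000 m³.
Runoff depth d = V / A = 60.00 mm.
C = d / P = 60.00 / 103 = 0.58.

C ≈ 0.58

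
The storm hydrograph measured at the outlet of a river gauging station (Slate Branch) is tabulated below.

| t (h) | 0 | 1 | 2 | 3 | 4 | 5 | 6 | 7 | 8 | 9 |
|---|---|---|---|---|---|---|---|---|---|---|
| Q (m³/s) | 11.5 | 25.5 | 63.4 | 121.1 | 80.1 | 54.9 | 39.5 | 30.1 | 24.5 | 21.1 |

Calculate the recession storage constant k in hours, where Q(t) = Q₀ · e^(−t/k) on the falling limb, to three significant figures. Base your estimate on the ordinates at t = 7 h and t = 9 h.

On the falling limb, Q drops from 30.1 to 21.1 m³/s between t = 7 h and t = 9 h (Δt = 2 h).
k = −Δt / ln(Q₂/Q₁) = −2 / ln(21.1/30.1) = 5.63 h.

k ≈ 5.63 h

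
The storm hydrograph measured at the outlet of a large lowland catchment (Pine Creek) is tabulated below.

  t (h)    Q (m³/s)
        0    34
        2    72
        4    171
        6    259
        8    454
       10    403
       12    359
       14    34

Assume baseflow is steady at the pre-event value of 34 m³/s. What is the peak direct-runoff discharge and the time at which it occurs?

Subtracting baseflow gives direct-runoff ordinates: 0.0, 38.0, 137.0, 225.0, 420.0, 369.0, 325.0, 0.0 m³/s.
The maximum is 420.0 m³/s, occurring at the reading for t = 8 h.

Q_p = 420.0 m³/s at t = 8 h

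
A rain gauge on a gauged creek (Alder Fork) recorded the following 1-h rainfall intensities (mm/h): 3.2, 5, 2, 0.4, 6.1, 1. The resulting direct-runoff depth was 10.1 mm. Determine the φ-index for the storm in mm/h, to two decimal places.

Only the 4 blocks with intensity above φ contribute runoff: 3.2, 5, 2, 6.1 mm/h.
Σ(I−φ)·Δt = d  ⇒  (3.2+5+2+6.1 − 4φ)·1 = 10.1
φ = (16.30 − 10.1/1) / 4 = 1.55 mm/h.

φ ≈ 1.55 mm/h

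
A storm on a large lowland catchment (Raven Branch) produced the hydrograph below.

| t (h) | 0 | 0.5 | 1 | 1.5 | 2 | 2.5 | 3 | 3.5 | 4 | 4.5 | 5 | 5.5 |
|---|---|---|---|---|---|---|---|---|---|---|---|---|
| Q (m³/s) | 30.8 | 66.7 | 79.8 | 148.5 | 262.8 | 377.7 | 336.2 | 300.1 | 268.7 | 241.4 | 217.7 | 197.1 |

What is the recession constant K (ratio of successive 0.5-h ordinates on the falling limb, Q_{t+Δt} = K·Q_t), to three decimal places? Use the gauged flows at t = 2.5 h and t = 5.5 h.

K ≈ 0.897

Using the recession-limb readings at t = 2.5 h and t = 5.5 h: Q falls from 377.7 to 197.1 m³/s over 6 intervals.
K = (Q₂/Q₁)^(1/6) = (197.1/377.7)^(1/6) = 0.897.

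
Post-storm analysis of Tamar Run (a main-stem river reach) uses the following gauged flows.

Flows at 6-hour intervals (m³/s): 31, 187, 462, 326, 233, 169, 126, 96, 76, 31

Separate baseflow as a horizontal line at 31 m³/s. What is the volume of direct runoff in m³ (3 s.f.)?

Direct-runoff ordinates (Q − Q_b): 0.0, 156.0, 431.0, 295.0, 202.0, 138.0, 95.0, 65.0, 45.0, 0.0 m³/s.
ΣQ_DR = 1427 m³/s.
With Δt = 6 h = 21600 s, V = ΣQ_DR · Δt = 1427 × 21600 = 3.08 × 10^7 m³.

V ≈ 3.08 × 10^7 m³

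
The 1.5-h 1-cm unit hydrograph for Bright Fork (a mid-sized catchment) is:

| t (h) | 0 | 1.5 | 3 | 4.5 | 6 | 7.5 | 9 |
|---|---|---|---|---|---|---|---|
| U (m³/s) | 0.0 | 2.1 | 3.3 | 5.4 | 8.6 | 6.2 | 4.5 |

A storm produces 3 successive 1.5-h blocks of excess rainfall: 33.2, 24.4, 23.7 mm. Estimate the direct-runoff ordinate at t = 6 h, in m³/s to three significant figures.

Q ≈ 49.5 m³/s

By discrete convolution, Q_j = Σ (P_i / 10 mm) · U_{j−i}.
At t = 6 h (j=4): Q = (33.2/10)·8.6 + (24.4/10)·5.4 + (23.7/10)·3.3 = 49.5 m³/s.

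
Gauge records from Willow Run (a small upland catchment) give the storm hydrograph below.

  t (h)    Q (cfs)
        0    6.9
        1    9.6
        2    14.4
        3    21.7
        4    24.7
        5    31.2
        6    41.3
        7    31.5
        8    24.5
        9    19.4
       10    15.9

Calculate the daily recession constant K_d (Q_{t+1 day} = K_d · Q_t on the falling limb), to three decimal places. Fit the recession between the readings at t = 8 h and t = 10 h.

K_d ≈ 0.006

Between t = 8 h and t = 10 h the flow falls from 24.5 to 15.9 cfs over 2×1 h = 2 h.
Per-interval ratio K = (15.9/24.5)^(1/2) = 0.8056; K_d = K^(24/1) = 0.006.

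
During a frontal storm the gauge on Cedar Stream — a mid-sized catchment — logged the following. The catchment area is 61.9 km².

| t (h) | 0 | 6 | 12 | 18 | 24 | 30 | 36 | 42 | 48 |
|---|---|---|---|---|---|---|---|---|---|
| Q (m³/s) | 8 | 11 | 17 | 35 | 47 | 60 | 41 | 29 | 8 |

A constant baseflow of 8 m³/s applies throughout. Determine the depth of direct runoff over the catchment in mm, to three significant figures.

Direct runoff: 0.0, 3.0, 9.0, 27.0, 39.0, 52.0, 33.0, 21.0, 0.0 m³/s; ΣQ_DR = 184.0 m³/s.
V = ΣQ_DR · Δt = 184.0 × 21600 s = 3.974 × 10^6 m³.
Over A = 61.9 km², depth = V / A = 64.2 mm.

d ≈ 64.2 mm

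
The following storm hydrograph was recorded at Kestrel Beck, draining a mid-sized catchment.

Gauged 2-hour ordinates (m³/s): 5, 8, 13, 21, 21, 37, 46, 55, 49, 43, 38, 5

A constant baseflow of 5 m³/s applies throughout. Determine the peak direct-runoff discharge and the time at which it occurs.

Subtracting baseflow gives direct-runoff ordinates: 0.0, 3.0, 8.0, 16.0, 16.0, 32.0, 41.0, 50.0, 44.0, 38.0, 33.0, 0.0 m³/s.
The maximum is 50.0 m³/s, occurring at the reading for t = 14 h.

Q_p = 50.0 m³/s at t = 14 h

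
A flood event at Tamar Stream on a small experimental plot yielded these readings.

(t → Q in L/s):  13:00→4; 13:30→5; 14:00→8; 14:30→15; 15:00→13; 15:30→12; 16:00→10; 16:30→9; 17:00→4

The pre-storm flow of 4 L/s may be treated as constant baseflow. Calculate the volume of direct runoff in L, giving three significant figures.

Direct-runoff ordinates (Q − Q_b): 0.0, 1.0, 4.0, 11.0, 9.0, 8.0, 6.0, 5.0, 0.0 L/s.
ΣQ_DR = 44.00 L/s.
With Δt = 0.5 h = 1800 s, V = ΣQ_DR · Δt = 44.00 × 1800 = 79200 L.

V ≈ 79200 L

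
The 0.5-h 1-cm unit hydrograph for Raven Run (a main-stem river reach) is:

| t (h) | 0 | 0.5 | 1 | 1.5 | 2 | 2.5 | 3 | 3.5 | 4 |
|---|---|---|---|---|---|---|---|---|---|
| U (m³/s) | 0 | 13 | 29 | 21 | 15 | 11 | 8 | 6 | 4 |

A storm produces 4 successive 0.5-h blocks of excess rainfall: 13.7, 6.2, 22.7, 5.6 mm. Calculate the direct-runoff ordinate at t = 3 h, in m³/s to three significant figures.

By discrete convolution, Q_j = Σ (P_i / 10 mm) · U_{j−i}.
At t = 3 h (j=6): Q = (13.7/10)·8 + (6.2/10)·11 + (22.7/10)·15 + (5.6/10)·21 = 63.6 m³/s.

Q ≈ 63.6 m³/s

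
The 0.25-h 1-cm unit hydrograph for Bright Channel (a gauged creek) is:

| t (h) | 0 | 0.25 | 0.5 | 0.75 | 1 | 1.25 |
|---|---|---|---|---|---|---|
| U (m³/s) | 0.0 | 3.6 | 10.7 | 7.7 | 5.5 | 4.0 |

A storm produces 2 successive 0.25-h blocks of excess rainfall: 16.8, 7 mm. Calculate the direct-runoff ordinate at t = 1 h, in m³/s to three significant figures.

By discrete convolution, Q_j = Σ (P_i / 10 mm) · U_{j−i}.
At t = 1 h (j=4): Q = (16.8/10)·5.5 + (7/10)·7.7 = 14.6 m³/s.

Q ≈ 14.6 m³/s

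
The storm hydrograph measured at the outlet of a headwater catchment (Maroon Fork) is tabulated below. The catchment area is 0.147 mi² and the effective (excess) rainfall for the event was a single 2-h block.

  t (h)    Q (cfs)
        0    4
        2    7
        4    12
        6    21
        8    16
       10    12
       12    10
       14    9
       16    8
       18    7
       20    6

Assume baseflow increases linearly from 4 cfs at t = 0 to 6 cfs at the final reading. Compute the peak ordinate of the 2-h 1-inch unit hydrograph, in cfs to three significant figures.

U_p ≈ 13.6 cfs

Direct runoff: 0.00, 2.80, 7.60, 16.40, 11.20, 7.00, 4.80, 3.60, 2.40, 1.20, 0.00 cfs; ΣQ_DR = 57.00 cfs, peak = 16.40 cfs.
Runoff depth d = ΣQ_DR·Δt / A = 57.00 × 7200 / (0.147 mi²) = 1.202 in.
The 1-inch UH is the DRH scaled by (1 in)/d, so U_p = 16.40 × 1/1.202 = 13.6 cfs.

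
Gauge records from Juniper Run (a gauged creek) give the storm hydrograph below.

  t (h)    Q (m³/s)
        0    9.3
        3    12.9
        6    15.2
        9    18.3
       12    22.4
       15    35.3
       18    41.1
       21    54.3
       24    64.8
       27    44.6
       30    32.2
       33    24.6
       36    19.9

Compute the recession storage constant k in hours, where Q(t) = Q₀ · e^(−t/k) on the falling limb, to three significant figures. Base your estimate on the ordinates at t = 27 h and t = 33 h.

k ≈ 10.1 h

On the falling limb, Q drops from 44.6 to 24.6 m³/s between t = 27 h and t = 33 h (Δt = 6 h).
k = −Δt / ln(Q₂/Q₁) = −6 / ln(24.6/44.6) = 10.1 h.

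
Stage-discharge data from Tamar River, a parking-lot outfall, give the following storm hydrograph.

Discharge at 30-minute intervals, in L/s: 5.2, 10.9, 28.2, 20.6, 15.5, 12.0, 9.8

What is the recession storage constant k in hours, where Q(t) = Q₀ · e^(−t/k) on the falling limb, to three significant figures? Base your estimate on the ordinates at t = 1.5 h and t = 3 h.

On the falling limb, Q drops from 20.6 to 9.8 L/s between t = 1.5 h and t = 3 h (Δt = 1.5 h).
k = −Δt / ln(Q₂/Q₁) = −1.5 / ln(9.8/20.6) = 2.02 h.

k ≈ 2.02 h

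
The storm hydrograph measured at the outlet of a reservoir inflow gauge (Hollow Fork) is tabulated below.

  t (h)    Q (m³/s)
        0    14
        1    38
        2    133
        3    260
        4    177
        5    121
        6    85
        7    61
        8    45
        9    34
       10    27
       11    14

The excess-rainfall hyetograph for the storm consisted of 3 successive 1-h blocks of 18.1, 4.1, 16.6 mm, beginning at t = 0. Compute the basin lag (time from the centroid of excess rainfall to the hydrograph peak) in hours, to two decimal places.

t_L ≈ 1.54 h

Centroid of excess rainfall: t_c = Σ P_i·t̄_i / ΣP_i = 1.4613 h (block centres at 0.5, 1.5, 2.5 h).
Hydrograph peak occurs at t = 3 h, so basin lag t_L = 3 − 1.4613 = 1.54 h.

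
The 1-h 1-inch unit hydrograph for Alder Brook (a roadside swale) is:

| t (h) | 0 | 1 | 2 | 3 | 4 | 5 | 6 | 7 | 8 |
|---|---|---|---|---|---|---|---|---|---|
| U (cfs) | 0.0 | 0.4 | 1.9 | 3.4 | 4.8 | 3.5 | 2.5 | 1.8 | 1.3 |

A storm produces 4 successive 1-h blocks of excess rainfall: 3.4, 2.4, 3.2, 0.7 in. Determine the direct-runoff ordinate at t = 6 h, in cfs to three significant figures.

By discrete convolution, Q_j = Σ (P_i / 1 in) · U_{j−i}.
At t = 6 h (j=6): Q = (3.4/1)·2.5 + (2.4/1)·3.5 + (3.2/1)·4.8 + (0.7/1)·3.4 = 34.6 cfs.

Q ≈ 34.6 cfs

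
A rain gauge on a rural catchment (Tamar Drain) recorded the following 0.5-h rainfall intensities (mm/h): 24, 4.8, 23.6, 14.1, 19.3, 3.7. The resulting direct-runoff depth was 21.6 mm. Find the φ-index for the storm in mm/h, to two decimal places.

Only the 4 blocks with intensity above φ contribute runoff: 24, 23.6, 14.1, 19.3 mm/h.
Σ(I−φ)·Δt = d  ⇒  (24+23.6+14.1+19.3 − 4φ)·0.5 = 21.6
φ = (81.00 − 21.6/0.5) / 4 = 9.45 mm/h.

φ ≈ 9.45 mm/h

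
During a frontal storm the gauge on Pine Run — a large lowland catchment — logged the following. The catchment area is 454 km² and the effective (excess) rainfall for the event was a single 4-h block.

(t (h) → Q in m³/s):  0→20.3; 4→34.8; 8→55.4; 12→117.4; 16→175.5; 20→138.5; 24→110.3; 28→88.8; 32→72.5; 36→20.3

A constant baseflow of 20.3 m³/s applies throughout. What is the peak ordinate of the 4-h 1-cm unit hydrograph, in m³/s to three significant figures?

Direct runoff: 0.0, 14.5, 35.1, 97.1, 155.2, 118.2, 90.0, 68.5, 52.2, 0.0 m³/s; ΣQ_DR = 630.8 m³/s, peak = 155.2 m³/s.
Runoff depth d = ΣQ_DR·Δt / A = 630.8 × 14400 / (454 km²) = 20.01 mm.
The 1-cm UH is the DRH scaled by (10 mm)/d, so U_p = 155.2 × 10/20.01 = 77.6 m³/s.

U_p ≈ 77.6 m³/s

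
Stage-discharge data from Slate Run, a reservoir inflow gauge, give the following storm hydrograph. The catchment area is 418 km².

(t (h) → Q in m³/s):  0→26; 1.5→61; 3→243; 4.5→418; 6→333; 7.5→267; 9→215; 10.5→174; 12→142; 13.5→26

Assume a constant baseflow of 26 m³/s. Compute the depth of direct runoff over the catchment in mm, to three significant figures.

d ≈ 21.3 mm

Direct runoff: 0.0, 35.0, 217.0, 392.0, 307.0, 241.0, 189.0, 148.0, 116.0, 0.0 m³/s; ΣQ_DR = 1645 m³/s.
V = ΣQ_DR · Δt = 1645 × 5400 s = 8.883 × 10^6 m³.
Over A = 418 km², depth = V / A = 21.3 mm.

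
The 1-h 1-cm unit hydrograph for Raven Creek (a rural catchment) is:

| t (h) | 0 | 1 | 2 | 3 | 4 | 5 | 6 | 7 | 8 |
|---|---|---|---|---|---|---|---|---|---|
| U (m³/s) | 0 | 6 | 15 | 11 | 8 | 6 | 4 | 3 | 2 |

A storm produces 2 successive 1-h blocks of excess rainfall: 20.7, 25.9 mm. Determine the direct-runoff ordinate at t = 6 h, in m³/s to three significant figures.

By discrete convolution, Q_j = Σ (P_i / 10 mm) · U_{j−i}.
At t = 6 h (j=6): Q = (20.7/10)·4 + (25.9/10)·6 = 23.8 m³/s.

Q ≈ 23.8 m³/s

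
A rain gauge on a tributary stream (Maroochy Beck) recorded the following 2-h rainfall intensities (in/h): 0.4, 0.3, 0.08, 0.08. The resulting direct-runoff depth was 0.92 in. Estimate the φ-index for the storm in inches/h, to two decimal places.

φ ≈ 0.12 in/h

Only the 2 blocks with intensity above φ contribute runoff: 0.4, 0.3 in/h.
Σ(I−φ)·Δt = d  ⇒  (0.4+0.3 − 2φ)·2 = 0.92
φ = (0.7000 − 0.92/2) / 2 = 0.12 in/h.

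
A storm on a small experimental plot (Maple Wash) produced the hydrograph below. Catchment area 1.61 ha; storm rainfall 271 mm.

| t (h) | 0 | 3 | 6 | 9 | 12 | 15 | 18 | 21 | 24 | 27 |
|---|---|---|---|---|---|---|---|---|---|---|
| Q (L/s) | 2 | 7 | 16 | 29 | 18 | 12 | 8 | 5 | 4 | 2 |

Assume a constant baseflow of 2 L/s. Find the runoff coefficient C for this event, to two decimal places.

C ≈ 0.21

ΣQ_DR = 83.00 L/s; V = ΣQ_DR·Δt = 8.964 × 10^5 L.
Runoff depth d = V / A = 55.68 mm.
C = d / P = 55.68 / 271 = 0.21.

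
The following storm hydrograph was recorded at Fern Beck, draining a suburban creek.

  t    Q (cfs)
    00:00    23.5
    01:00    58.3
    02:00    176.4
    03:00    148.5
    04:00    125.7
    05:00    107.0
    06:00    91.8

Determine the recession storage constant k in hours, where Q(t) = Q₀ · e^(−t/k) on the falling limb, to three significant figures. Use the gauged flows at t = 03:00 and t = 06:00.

On the falling limb, Q drops from 148.5 to 91.8 cfs between t = 03:00 and t = 06:00 (Δt = 3 h).
k = −Δt / ln(Q₂/Q₁) = −3 / ln(91.8/148.5) = 6.24 h.

k ≈ 6.24 h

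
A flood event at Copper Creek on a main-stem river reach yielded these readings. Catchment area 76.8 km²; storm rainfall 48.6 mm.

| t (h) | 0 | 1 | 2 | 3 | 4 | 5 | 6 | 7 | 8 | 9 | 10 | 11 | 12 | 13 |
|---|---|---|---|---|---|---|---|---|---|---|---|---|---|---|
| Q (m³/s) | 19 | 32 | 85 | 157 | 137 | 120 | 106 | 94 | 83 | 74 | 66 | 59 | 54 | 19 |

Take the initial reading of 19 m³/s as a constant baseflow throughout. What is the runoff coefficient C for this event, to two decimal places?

C ≈ 0.81

ΣQ_DR = 839.0 m³/s; V = ΣQ_DR·Δt = 3.020 × 10^6 m³.
Runoff depth d = V / A = 39.33 mm.
C = d / P = 39.33 / 48.6 = 0.81.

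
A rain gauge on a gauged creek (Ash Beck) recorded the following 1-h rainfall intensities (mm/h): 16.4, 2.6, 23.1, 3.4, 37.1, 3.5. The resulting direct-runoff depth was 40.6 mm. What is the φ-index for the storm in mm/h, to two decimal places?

φ ≈ 12.00 mm/h

Only the 3 blocks with intensity above φ contribute runoff: 16.4, 23.1, 37.1 mm/h.
Σ(I−φ)·Δt = d  ⇒  (16.4+23.1+37.1 − 3φ)·1 = 40.6
φ = (76.60 − 40.6/1) / 3 = 12.00 mm/h.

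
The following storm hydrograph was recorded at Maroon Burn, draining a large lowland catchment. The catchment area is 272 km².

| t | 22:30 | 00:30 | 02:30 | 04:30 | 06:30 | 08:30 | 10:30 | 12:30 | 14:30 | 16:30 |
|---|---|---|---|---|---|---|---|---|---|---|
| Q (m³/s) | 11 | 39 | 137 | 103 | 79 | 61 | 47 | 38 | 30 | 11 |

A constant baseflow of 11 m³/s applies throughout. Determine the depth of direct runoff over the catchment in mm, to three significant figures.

Direct runoff: 0.0, 28.0, 126.0, 92.0, 68.0, 50.0, 36.0, 27.0, 19.0, 0.0 m³/s; ΣQ_DR = 446.0 m³/s.
V = ΣQ_DR · Δt = 446.0 × 7200 s = 3.211 × 10^6 m³.
Over A = 272 km², depth = V / A = 11.8 mm.

d ≈ 11.8 mm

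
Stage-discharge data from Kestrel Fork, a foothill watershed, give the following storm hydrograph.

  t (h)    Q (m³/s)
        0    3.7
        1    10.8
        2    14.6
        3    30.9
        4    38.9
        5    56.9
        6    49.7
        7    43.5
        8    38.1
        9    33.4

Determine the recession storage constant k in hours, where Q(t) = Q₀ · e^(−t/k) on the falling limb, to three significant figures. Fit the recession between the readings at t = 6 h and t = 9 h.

On the falling limb, Q drops from 49.7 to 33.4 m³/s between t = 6 h and t = 9 h (Δt = 3 h).
k = −Δt / ln(Q₂/Q₁) = −3 / ln(33.4/49.7) = 7.55 h.

k ≈ 7.55 h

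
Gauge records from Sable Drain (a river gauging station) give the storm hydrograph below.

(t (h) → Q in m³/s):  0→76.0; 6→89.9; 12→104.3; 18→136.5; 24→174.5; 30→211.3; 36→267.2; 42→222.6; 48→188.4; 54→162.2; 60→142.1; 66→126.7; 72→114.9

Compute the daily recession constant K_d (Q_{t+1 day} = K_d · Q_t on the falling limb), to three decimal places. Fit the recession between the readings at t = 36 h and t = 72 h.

Between t = 36 h and t = 72 h the flow falls from 267.2 to 114.9 m³/s over 6×6 h = 36 h.
Per-interval ratio K = (114.9/267.2)^(1/6) = 0.8688; K_d = K^(24/6) = 0.570.

K_d ≈ 0.570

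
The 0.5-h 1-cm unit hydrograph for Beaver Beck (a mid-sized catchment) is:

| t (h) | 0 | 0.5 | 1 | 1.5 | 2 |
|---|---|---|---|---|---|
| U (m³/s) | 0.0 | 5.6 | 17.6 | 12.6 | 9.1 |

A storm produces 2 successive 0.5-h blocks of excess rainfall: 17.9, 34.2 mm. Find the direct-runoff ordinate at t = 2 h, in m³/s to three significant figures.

Q ≈ 59.4 m³/s

By discrete convolution, Q_j = Σ (P_i / 10 mm) · U_{j−i}.
At t = 2 h (j=4): Q = (17.9/10)·9.1 + (34.2/10)·12.6 = 59.4 m³/s.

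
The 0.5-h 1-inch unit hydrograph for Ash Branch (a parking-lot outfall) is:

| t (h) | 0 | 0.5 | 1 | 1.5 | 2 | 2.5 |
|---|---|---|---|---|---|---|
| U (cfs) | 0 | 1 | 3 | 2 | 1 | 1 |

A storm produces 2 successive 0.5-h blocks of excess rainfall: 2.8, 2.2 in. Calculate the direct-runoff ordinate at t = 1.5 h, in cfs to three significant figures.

By discrete convolution, Q_j = Σ (P_i / 1 in) · U_{j−i}.
At t = 1.5 h (j=3): Q = (2.8/1)·2 + (2.2/1)·3 = 12.2 cfs.

Q ≈ 12.2 cfs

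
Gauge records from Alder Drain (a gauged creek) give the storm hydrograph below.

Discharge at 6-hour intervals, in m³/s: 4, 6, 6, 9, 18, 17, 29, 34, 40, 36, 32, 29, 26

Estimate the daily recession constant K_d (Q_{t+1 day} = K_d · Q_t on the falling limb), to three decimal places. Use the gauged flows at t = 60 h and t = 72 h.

K_d ≈ 0.660

Between t = 60 h and t = 72 h the flow falls from 32 to 26 m³/s over 2×6 h = 12 h.
Per-interval ratio K = (26/32)^(1/2) = 0.9014; K_d = K^(24/6) = 0.660.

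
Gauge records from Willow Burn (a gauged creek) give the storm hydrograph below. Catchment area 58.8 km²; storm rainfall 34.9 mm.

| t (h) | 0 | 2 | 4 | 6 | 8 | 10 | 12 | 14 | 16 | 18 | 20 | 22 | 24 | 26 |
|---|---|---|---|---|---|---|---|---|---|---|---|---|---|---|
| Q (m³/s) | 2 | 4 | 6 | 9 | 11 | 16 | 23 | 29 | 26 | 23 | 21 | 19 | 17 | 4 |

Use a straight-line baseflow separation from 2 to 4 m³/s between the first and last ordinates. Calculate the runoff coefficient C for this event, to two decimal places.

C ≈ 0.59

ΣQ_DR = 168.0 m³/s; V = ΣQ_DR·Δt = 1.210 × 10^6 m³.
Runoff depth d = V / A = 20.57 mm.
C = d / P = 20.57 / 34.9 = 0.59.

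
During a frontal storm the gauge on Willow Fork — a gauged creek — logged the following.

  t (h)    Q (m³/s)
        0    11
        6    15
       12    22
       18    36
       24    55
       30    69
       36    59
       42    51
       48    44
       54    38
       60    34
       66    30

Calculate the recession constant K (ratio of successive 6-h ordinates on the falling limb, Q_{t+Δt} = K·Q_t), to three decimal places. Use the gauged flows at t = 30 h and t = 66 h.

Using the recession-limb readings at t = 30 h and t = 66 h: Q falls from 69 to 30 m³/s over 6 intervals.
K = (Q₂/Q₁)^(1/6) = (30/69)^(1/6) = 0.870.

K ≈ 0.870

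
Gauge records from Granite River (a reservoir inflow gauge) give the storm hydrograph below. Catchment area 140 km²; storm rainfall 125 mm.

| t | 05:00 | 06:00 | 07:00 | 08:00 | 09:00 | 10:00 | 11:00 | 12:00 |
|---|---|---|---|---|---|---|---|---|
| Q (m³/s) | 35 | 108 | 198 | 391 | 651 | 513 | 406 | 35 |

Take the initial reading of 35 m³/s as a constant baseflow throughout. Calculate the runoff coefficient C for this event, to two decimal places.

C ≈ 0.42

ΣQ_DR = 2057 m³/s; V = ΣQ_DR·Δt = 7.405 × 10^6 m³.
Runoff depth d = V / A = 52.89 mm.
C = d / P = 52.89 / 125 = 0.42.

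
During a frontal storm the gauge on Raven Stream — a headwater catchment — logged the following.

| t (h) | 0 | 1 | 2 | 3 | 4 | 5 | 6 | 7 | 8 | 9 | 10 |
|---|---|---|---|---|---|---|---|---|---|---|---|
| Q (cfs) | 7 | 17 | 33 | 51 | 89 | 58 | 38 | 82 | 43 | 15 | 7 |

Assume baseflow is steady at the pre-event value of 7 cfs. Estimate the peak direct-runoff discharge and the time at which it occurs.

Q_p = 82.0 cfs at t = 4 h

Subtracting baseflow gives direct-runoff ordinates: 0.0, 10.0, 26.0, 44.0, 82.0, 51.0, 31.0, 75.0, 36.0, 8.0, 0.0 cfs.
The maximum is 82.0 cfs, occurring at the reading for t = 4 h.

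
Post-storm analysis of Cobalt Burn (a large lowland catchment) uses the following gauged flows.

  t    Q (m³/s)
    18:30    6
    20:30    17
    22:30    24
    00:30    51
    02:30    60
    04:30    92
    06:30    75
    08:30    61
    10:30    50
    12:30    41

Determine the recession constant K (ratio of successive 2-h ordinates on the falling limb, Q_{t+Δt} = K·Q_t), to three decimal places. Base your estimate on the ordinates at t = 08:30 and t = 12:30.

K ≈ 0.820

Using the recession-limb readings at t = 08:30 and t = 12:30: Q falls from 61 to 41 m³/s over 2 intervals.
K = (Q₂/Q₁)^(1/2) = (41/61)^(1/2) = 0.820.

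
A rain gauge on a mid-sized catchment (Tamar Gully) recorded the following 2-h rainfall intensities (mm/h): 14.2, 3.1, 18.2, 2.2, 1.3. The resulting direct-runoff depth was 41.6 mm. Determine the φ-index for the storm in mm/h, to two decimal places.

φ ≈ 5.80 mm/h

Only the 2 blocks with intensity above φ contribute runoff: 14.2, 18.2 mm/h.
Σ(I−φ)·Δt = d  ⇒  (14.2+18.2 − 2φ)·2 = 41.6
φ = (32.40 − 41.6/2) / 2 = 5.80 mm/h.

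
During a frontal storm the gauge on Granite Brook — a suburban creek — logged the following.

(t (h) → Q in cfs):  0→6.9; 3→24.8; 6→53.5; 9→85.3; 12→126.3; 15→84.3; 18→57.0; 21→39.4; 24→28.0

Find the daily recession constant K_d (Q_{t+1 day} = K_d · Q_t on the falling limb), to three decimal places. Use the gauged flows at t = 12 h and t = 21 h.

Between t = 12 h and t = 21 h the flow falls from 126.3 to 39.4 cfs over 3×3 h = 9 h.
Per-interval ratio K = (39.4/126.3)^(1/3) = 0.6782; K_d = K^(24/3) = 0.045.

K_d ≈ 0.045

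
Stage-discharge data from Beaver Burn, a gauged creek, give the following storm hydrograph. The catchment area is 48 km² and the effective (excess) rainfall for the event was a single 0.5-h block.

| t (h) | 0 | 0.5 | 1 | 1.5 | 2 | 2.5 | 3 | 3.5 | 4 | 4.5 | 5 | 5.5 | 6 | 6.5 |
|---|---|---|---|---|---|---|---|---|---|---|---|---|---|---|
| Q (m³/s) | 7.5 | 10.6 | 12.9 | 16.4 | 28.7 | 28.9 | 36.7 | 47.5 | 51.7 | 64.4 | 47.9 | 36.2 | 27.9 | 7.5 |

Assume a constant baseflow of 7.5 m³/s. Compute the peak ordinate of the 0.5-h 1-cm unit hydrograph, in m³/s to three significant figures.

U_p ≈ 47.4 m³/s

Direct runoff: 0.0, 3.1, 5.4, 8.9, 21.2, 21.4, 29.2, 40.0, 44.2, 56.9, 40.4, 28.7, 20.4, 0.0 m³/s; ΣQ_DR = 319.8 m³/s, peak = 56.9 m³/s.
Runoff depth d = ΣQ_DR·Δt / A = 319.8 × 1800 / (48 km²) = 11.99 mm.
The 1-cm UH is the DRH scaled by (10 mm)/d, so U_p = 56.9 × 10/11.99 = 47.4 m³/s.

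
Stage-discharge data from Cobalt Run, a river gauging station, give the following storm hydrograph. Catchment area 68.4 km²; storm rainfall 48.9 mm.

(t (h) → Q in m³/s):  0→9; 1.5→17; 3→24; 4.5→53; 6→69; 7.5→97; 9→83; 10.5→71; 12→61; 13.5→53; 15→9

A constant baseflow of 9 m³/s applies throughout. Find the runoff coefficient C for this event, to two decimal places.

C ≈ 0.72

ΣQ_DR = 447.0 m³/s; V = ΣQ_DR·Δt = 2.414 × 10^6 m³.
Runoff depth d = V / A = 35.29 mm.
C = d / P = 35.29 / 48.9 = 0.72.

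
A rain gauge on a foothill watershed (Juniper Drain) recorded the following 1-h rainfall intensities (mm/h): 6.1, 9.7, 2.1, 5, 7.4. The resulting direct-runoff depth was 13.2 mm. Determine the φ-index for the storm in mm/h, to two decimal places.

Only the 4 blocks with intensity above φ contribute runoff: 6.1, 9.7, 5, 7.4 mm/h.
Σ(I−φ)·Δt = d  ⇒  (6.1+9.7+5+7.4 − 4φ)·1 = 13.2
φ = (28.20 − 13.2/1) / 4 = 3.75 mm/h.

φ ≈ 3.75 mm/h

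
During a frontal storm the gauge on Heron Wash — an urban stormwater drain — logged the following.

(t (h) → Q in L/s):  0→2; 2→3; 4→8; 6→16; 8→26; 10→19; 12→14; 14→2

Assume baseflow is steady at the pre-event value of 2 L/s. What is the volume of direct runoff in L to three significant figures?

Direct-runoff ordinates (Q − Q_b): 0.0, 1.0, 6.0, 14.0, 24.0, 17.0, 12.0, 0.0 L/s.
ΣQ_DR = 74.00 L/s.
With Δt = 2 h = 7200 s, V = ΣQ_DR · Δt = 74.00 × 7200 = 5.33 × 10^5 L.

V ≈ 5.33 × 10^5 L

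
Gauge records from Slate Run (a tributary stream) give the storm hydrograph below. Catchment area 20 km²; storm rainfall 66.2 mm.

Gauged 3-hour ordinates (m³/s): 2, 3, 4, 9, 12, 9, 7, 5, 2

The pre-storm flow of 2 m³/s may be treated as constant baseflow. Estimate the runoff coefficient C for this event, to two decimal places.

ΣQ_DR = 35.00 m³/s; V = ΣQ_DR·Δt = 3.780 × 10^5 m³.
Runoff depth d = V / A = 18.90 mm.
C = d / P = 18.90 / 66.2 = 0.29.

C ≈ 0.29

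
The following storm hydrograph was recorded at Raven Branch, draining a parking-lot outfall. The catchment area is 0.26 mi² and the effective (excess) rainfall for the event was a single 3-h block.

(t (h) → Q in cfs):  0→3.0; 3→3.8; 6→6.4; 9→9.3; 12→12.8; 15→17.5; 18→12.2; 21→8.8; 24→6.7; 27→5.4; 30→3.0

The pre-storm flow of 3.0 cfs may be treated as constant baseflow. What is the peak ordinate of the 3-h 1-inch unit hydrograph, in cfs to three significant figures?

Direct runoff: 0.0, 0.8, 3.4, 6.3, 9.8, 14.5, 9.2, 5.8, 3.7, 2.4, 0.0 cfs; ΣQ_DR = 55.90 cfs, peak = 14.5 cfs.
Runoff depth d = ΣQ_DR·Δt / A = 55.90 × 10800 / (0.26 mi²) = 0.9995 in.
The 1-inch UH is the DRH scaled by (1 in)/d, so U_p = 14.5 × 1/0.9995 = 14.5 cfs.

U_p ≈ 14.5 cfs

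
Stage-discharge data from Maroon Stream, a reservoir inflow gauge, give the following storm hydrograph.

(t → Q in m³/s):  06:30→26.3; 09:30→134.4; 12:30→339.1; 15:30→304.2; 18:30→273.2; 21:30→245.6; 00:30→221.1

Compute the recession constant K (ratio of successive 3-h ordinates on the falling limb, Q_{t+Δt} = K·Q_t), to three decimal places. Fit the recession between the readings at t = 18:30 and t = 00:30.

Using the recession-limb readings at t = 18:30 and t = 00:30: Q falls from 273.2 to 221.1 m³/s over 2 intervals.
K = (Q₂/Q₁)^(1/2) = (221.1/273.2)^(1/2) = 0.900.

K ≈ 0.900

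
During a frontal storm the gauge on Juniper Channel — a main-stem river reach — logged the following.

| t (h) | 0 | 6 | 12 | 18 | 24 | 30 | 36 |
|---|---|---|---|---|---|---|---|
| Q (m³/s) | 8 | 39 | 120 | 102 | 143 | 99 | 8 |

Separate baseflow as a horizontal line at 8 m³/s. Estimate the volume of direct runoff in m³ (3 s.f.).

V ≈ 1.00 × 10^7 m³

Direct-runoff ordinates (Q − Q_b): 0.0, 31.0, 112.0, 94.0, 135.0, 91.0, 0.0 m³/s.
ΣQ_DR = 463.0 m³/s.
With Δt = 6 h = 21600 s, V = ΣQ_DR · Δt = 463.0 × 21600 = 1.00 × 10^7 m³.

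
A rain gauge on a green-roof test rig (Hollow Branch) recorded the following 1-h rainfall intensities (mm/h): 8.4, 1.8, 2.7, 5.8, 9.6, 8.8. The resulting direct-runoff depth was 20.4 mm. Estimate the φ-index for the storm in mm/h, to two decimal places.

Only the 4 blocks with intensity above φ contribute runoff: 8.4, 5.8, 9.6, 8.8 mm/h.
Σ(I−φ)·Δt = d  ⇒  (8.4+5.8+9.6+8.8 − 4φ)·1 = 20.4
φ = (32.60 − 20.4/1) / 4 = 3.05 mm/h.

φ ≈ 3.05 mm/h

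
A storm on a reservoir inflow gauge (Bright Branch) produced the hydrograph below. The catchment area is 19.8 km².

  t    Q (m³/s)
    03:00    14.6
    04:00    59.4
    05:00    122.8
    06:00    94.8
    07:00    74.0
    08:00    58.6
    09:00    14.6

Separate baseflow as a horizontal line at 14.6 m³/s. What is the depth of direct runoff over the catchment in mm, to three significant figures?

Direct runoff: 0.0, 44.8, 108.2, 80.2, 59.4, 44.0, 0.0 m³/s; ΣQ_DR = 336.6 m³/s.
V = ΣQ_DR · Δt = 336.6 × 3600 s = 1.212 × 10^6 m³.
Over A = 19.8 km², depth = V / A = 61.2 mm.

d ≈ 61.2 mm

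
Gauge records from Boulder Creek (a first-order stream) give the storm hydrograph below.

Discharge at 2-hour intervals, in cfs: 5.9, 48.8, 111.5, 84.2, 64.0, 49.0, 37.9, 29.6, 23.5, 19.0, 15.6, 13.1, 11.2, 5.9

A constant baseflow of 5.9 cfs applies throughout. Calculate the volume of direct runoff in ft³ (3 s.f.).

Direct-runoff ordinates (Q − Q_b): 0.0, 42.9, 105.6, 78.3, 58.1, 43.1, 32.0, 23.7, 17.6, 13.1, 9.7, 7.2, 5.3, 0.0 cfs.
ΣQ_DR = 436.6 cfs.
With Δt = 2 h = 7200 s, V = ΣQ_DR · Δt = 436.6 × 7200 = 3.14 × 10^6 ft³.

V ≈ 3.14 × 10^6 ft³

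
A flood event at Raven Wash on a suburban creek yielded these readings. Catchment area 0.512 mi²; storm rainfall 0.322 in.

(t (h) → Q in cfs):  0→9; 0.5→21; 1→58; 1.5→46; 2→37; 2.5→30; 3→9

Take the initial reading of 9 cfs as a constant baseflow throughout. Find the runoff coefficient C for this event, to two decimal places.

C ≈ 0.69

ΣQ_DR = 147.0 cfs; V = ΣQ_DR·Δt = 2.646 × 10^5 ft³.
Runoff depth d = V / A = 0.2225 in.
C = d / P = 0.2225 / 0.322 = 0.69.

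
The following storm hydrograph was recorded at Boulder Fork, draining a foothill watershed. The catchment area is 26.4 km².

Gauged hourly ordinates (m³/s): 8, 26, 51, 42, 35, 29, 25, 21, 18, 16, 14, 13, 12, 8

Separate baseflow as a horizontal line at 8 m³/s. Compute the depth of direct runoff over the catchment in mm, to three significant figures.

Direct runoff: 0.0, 18.0, 43.0, 34.0, 27.0, 21.0, 17.0, 13.0, 10.0, 8.0, 6.0, 5.0, 4.0, 0.0 m³/s; ΣQ_DR = 206.0 m³/s.
V = ΣQ_DR · Δt = 206.0 × 3600 s = 7.416 × 10^5 m³.
Over A = 26.4 km², depth = V / A = 28.1 mm.

d ≈ 28.1 mm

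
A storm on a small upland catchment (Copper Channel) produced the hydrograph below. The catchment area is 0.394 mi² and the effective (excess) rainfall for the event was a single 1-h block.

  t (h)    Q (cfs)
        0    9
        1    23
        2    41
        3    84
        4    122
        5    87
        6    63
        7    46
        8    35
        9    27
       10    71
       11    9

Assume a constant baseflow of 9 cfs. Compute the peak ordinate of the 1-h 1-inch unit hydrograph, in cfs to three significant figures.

Direct runoff: 0.0, 14.0, 32.0, 75.0, 113.0, 78.0, 54.0, 37.0, 26.0, 18.0, 62.0, 0.0 cfs; ΣQ_DR = 509.0 cfs, peak = 113.0 cfs.
Runoff depth d = ΣQ_DR·Δt / A = 509.0 × 3600 / (0.394 mi²) = 2.002 in.
The 1-inch UH is the DRH scaled by (1 in)/d, so U_p = 113.0 × 1/2.002 = 56.4 cfs.

U_p ≈ 56.4 cfs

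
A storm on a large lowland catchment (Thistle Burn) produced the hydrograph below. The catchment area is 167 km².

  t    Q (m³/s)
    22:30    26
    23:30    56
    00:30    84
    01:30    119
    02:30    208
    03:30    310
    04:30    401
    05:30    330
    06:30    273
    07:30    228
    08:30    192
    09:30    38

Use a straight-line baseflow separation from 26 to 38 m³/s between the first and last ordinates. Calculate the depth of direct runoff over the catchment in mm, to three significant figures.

Direct runoff: 0.00, 28.91, 55.82, 89.73, 177.64, 278.55, 368.45, 296.36, 238.27, 192.18, 155.09, 0.00 m³/s; ΣQ_DR = 1881 m³/s.
V = ΣQ_DR · Δt = 1881 × 3600 s = 6.772 × 10^6 m³.
Over A = 167 km², depth = V / A = 40.5 mm.

d ≈ 40.5 mm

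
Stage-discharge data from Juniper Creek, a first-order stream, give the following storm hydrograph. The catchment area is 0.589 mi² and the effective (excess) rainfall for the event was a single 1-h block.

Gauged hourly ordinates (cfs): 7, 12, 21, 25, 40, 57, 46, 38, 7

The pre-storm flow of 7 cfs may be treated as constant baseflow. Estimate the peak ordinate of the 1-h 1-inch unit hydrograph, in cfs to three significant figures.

Direct runoff: 0.0, 5.0, 14.0, 18.0, 33.0, 50.0, 39.0, 31.0, 0.0 cfs; ΣQ_DR = 190.0 cfs, peak = 50.0 cfs.
Runoff depth d = ΣQ_DR·Δt / A = 190.0 × 3600 / (0.589 mi²) = 0.4999 in.
The 1-inch UH is the DRH scaled by (1 in)/d, so U_p = 50.0 × 1/0.4999 = 100 cfs.

U_p ≈ 100 cfs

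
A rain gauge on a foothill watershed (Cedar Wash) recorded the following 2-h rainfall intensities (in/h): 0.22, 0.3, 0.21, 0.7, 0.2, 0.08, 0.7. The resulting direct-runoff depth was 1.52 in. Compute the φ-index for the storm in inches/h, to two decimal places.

φ ≈ 0.32 in/h

Only the 2 blocks with intensity above φ contribute runoff: 0.7, 0.7 in/h.
Σ(I−φ)·Δt = d  ⇒  (0.7+0.7 − 2φ)·2 = 1.52
φ = (1.400 − 1.52/2) / 2 = 0.32 in/h.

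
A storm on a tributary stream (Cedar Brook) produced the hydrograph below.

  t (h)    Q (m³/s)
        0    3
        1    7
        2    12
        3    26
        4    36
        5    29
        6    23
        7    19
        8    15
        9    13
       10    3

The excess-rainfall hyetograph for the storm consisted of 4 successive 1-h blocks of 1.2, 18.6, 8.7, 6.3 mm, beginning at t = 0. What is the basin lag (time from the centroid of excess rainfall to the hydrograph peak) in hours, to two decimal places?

Centroid of excess rainfall: t_c = Σ P_i·t̄_i / ΣP_i = 2.0776 h (block centres at 0.5, 1.5, 2.5, 3.5 h).
Hydrograph peak occurs at t = 4 h, so basin lag t_L = 4 − 2.0776 = 1.92 h.

t_L ≈ 1.92 h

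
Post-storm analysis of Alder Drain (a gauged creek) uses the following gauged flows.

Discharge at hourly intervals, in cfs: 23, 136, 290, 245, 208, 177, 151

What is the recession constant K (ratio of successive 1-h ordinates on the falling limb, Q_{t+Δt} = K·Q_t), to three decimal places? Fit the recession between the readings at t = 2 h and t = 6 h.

Using the recession-limb readings at t = 2 h and t = 6 h: Q falls from 290 to 151 cfs over 4 intervals.
K = (Q₂/Q₁)^(1/4) = (151/290)^(1/4) = 0.849.

K ≈ 0.849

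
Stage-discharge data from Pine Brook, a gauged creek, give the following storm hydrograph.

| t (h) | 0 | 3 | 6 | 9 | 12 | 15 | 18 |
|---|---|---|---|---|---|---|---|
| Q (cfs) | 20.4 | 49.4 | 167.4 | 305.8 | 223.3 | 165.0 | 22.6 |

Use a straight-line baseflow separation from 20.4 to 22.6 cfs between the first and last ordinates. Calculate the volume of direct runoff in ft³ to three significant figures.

Direct-runoff ordinates (Q − Q_b): 0.00, 28.63, 146.27, 284.30, 201.43, 142.77, 0.00 cfs.
ΣQ_DR = 803.4 cfs.
With Δt = 3 h = 10800 s, V = ΣQ_DR · Δt = 803.4 × 10800 = 8.68 × 10^6 ft³.

V ≈ 8.68 × 10^6 ft³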